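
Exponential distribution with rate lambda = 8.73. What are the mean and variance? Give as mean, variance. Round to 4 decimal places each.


mean = 1/lam, var = 1/lam^2
mean = 1 / 8.73 = 100/873 ≈ 0.114548
lam^2 = 8.73^2 = 76.2129
var = 1 / 76.2129 ≈ 0.013121

0.1145, 0.0131


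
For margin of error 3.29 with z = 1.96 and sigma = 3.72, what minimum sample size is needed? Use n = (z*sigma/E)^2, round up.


z*sigma/E = 1.96 * 3.72 / 3.29 = 2604/1175 ≈ 2.216170
(z*sigma/E)^2 ≈ 4.911410
round up: n = 5

5


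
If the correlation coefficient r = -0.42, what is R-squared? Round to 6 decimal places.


R^2 = r^2 = (-0.42)^2 = 0.1764

0.176400


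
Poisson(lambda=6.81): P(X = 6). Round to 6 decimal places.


P = e^(-lam) * lam^k / k!
e^(-6.81) ≈ 0.001102693
lam^k = 6.81^6 ≈ 99743.056267
k! = 6! = 720
P = 0.001102693 * 99743.056267 / 720 ≈ 0.152758

0.152758


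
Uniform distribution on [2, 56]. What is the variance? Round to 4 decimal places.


Var = (b-a)^2 / 12
(b-a)^2 = (56 - 2)^2 = 2916
Var = 2916/12 = 243

243.0000


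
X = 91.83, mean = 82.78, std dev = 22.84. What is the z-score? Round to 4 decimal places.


z = (X - mu) / sigma
X - mu = 91.83 - 82.78 = 9.05
z = 9.05 / 22.84 = 905/2284 ≈ 0.396235

0.3962


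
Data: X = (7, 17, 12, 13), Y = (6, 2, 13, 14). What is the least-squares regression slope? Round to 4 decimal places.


b = sum((xi-xbar)(yi-ybar)) / sum((xi-xbar)^2)
n = 4, xbar = 49/4 = 12.25, ybar = 35/4 = 8.75
Sxy = sum((xi-xbar)(yi-ybar)) = -14.75
Sxx = sum((xi-xbar)^2) = 50.75
b = Sxy / Sxx = -59/203 ≈ -0.290640

-0.2906


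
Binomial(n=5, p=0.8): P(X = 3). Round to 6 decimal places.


P = C(n,k) * p^k * (1-p)^(n-k)
C(5,3) = 10
p^k = 0.8^3 = 0.512
(1-p)^(n-k) = 0.2^2 = 0.04
P = 10 * 0.512 * 0.04 = 0.2048

0.204800


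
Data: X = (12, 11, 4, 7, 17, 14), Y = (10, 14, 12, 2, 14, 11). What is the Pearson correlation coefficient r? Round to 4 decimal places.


r = sum((xi-xbar)(yi-ybar)) / sqrt(sum((xi-xbar)^2) * sum((yi-ybar)^2))
n = 6, xbar = 65/6 ≈ 10.833333, ybar = 63/6 = 10.5
Sxy = sum((xi-xbar)(yi-ybar)) = 45.5
Sxx = sum((xi-xbar)^2) = 665/6 ≈ 110.833333
Syy = sum((yi-ybar)^2) = 99.5
sqrt(Sxx*Syy) ≈ 105.013888
r = Sxy / sqrt(Sxx*Syy) = 45.5 / 105.013888 ≈ 0.433276

0.4333


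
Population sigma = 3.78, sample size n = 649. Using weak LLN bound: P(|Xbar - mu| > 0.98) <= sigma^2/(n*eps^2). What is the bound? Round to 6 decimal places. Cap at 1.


bound = min(1, sigma^2/(n*eps^2))
sigma^2 = 3.78^2 = 14.2884
n*eps^2 = 649 * 0.98^2 = 649 * 0.9604 = 623.2996
sigma^2/(n*eps^2) = 14.2884 / 623.2996 ≈ 0.02292381

0.022924


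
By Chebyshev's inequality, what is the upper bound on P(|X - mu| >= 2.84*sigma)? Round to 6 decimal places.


P <= 1/k^2
k^2 = 2.84^2 = 8.0656
1/k^2 = 1 / 8.0656 = 625/5041 ≈ 0.12398334

0.123983


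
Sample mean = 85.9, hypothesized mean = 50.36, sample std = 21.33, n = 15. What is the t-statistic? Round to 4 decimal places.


t = (xbar - mu0) / (s/sqrt(n))
xbar - mu0 = 85.9 - 50.36 = 35.54
sqrt(15) ≈ 3.87298335
s/sqrt(n) = 21.33 / 3.87298335 ≈ 5.50738232
t = 35.54 / 5.50738232 ≈ 6.453156

6.4532


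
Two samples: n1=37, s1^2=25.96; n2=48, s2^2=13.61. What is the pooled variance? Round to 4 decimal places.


sp^2 = ((n1-1)*s1^2 + (n2-1)*s2^2)/(n1+n2-2)
(n1-1)*s1^2 = 36 * 25.96 = 934.56
(n2-1)*s2^2 = 47 * 13.61 = 639.67
numerator = 934.56 + 639.67 = 1574.23
n1+n2-2 = 83
sp^2 = 1574.23 / 83 = 157423/8300 ≈ 18.966627

18.9666


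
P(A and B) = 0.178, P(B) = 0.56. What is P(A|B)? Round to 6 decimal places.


P(A|B) = P(A and B) / P(B) = 0.178 / 0.56 = 89/280 ≈ 0.31785714

0.317857


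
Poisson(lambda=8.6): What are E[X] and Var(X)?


E[X] = Var(X) = lambda = 8.6

8.6, 8.6


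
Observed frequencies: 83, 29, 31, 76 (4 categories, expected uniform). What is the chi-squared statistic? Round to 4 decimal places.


chi2 = sum((O-E)^2/E), E = total/4
total = 219, E = 219/4 = 54.75
(83 - 54.75)^2 / 54.75 = 798.0625 / 54.75 = 12769/876 ≈ 14.576484
(29 - 54.75)^2 / 54.75 = 663.0625 / 54.75 = 10609/876 ≈ 12.110731
(31 - 54.75)^2 / 54.75 = 564.0625 / 54.75 = 9025/876 ≈ 10.302511
(76 - 54.75)^2 / 54.75 = 451.5625 / 54.75 = 7225/876 ≈ 8.247717
chi2 = 9907/219 ≈ 45.237443

45.2374


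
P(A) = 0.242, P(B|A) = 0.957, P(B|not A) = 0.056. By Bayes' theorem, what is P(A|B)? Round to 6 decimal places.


P(A|B) = P(B|A)*P(A) / P(B), P(B) = P(B|A)*P(A) + P(B|not A)*P(not A)
P(B|A)*P(A) = 0.957 * 0.242 = 0.231594
P(B|not A)*P(not A) = 0.056 * 0.758 = 0.042448
P(B) = 0.231594 + 0.042448 = 0.274042
P(A|B) = 0.231594 / 0.274042 ≈ 0.84510404

0.845104


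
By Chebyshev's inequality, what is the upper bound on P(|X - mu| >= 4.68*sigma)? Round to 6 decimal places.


P <= 1/k^2
k^2 = 4.68^2 = 21.9024
1/k^2 = 1 / 21.9024 ≈ 0.04565710

0.045657


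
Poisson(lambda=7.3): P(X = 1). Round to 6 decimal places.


P = e^(-lam) * lam^k / k!
e^(-7.3) ≈ 0.0006755388
lam^k = 7.3^1 = 7.3
k! = 1! = 1
P = 0.0006755388 * 7.3 / 1 ≈ 0.004931

0.004931


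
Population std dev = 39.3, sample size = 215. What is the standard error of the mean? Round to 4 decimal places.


SE = sigma / sqrt(n)
sqrt(215) ≈ 14.662878
SE = 39.3 / 14.662878 ≈ 2.680238

2.6802


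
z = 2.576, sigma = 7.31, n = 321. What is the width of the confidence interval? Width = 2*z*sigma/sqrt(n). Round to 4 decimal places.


width = 2*z*sigma/sqrt(n)
2*z*sigma = 2 * 2.576 * 7.31 = 37.66112
sqrt(321) ≈ 17.916473
width = 37.66112 / 17.916473 ≈ 2.102039

2.1020


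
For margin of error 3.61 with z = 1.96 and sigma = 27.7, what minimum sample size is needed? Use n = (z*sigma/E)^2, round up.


z*sigma/E = 1.96 * 27.7 / 3.61 = 27146/1805 ≈ 15.039335
(z*sigma/E)^2 ≈ 226.181603
round up: n = 227

227


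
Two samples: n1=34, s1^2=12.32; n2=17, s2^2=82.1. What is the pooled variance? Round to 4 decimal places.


sp^2 = ((n1-1)*s1^2 + (n2-1)*s2^2)/(n1+n2-2)
(n1-1)*s1^2 = 33 * 12.32 = 406.56
(n2-1)*s2^2 = 16 * 82.1 = 1313.6
numerator = 406.56 + 1313.6 = 1720.16
n1+n2-2 = 49
sp^2 = 1720.16 / 49 = 43004/1225 ≈ 35.105306

35.1053


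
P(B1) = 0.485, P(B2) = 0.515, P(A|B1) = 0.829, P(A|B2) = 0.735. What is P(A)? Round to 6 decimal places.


P(A) = P(A|B1)*P(B1) + P(A|B2)*P(B2)
P(A|B1)*P(B1) = 0.829 * 0.485 = 0.402065
P(A|B2)*P(B2) = 0.735 * 0.515 = 0.378525
P(A) = 0.402065 + 0.378525 = 0.78059

0.780590


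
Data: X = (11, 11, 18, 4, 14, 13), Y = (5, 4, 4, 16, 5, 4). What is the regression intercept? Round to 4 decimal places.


a = ybar - b*xbar, where b = sum((xi-xbar)(yi-ybar)) / sum((xi-xbar)^2)
n = 6, xbar = 71/6 ≈ 11.833333, ybar = 38/6 = 19/3 ≈ 6.333333
Sxy = sum((xi-xbar)(yi-ybar)) = -278/3 ≈ -92.666667
Sxx = sum((xi-xbar)^2) = 641/6 ≈ 106.833333
b = Sxy / Sxx = -556/641 ≈ -0.867395
a = 6.333333 - (-0.867395) * 11.833333 = 10639/641 ≈ 16.597504

16.5975


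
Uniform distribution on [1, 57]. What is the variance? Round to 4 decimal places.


Var = (b-a)^2 / 12
(b-a)^2 = (57 - 1)^2 = 3136
Var = 3136/12 ≈ 261.333333

261.3333


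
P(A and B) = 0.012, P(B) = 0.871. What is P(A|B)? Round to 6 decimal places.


P(A|B) = P(A and B) / P(B) = 0.012 / 0.871 = 12/871 ≈ 0.01377727

0.013777


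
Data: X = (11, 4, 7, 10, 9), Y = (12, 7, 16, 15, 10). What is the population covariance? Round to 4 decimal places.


Cov = (1/n)*sum((xi-xbar)(yi-ybar))
n = 5, xbar = 41/5 = 8.2, ybar = 60/5 = 12
sum((xi-xbar)(yi-ybar)) = 20
Cov = 20 / 5 = 4

4.0000


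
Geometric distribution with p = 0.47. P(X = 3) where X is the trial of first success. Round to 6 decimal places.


P = (1-p)^(k-1) * p
(1-p)^(k-1) = 0.53^2 = 0.2809
P = 0.2809 * 0.47 = 0.132023

0.132023


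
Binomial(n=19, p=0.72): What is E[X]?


E[X] = n*p = 19 * 0.72 = 13.68

13.68


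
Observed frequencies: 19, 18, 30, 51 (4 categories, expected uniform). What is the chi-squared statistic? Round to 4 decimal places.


chi2 = sum((O-E)^2/E), E = total/4
total = 118, E = 118/4 = 29.5
(19 - 29.5)^2 / 29.5 = 110.25 / 29.5 = 441/118 ≈ 3.737288
(18 - 29.5)^2 / 29.5 = 132.25 / 29.5 = 529/118 ≈ 4.483051
(30 - 29.5)^2 / 29.5 = 0.25 / 29.5 = 1/118 ≈ 0.008475
(51 - 29.5)^2 / 29.5 = 462.25 / 29.5 = 1849/118 ≈ 15.669492
chi2 = 1410/59 ≈ 23.898305

23.8983


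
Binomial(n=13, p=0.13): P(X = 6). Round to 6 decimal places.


P = C(n,k) * p^k * (1-p)^(n-k)
C(13,6) = 1716
p^k = 0.13^6 = 0.000004826809
(1-p)^(n-k) = 0.87^7 ≈ 0.3772548
P = 1716 * 0.000004826809 * 0.3772548 ≈ 0.003125

0.003125


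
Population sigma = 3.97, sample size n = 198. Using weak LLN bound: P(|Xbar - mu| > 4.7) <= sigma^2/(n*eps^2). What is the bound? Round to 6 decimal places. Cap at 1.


bound = min(1, sigma^2/(n*eps^2))
sigma^2 = 3.97^2 = 15.7609
n*eps^2 = 198 * 4.7^2 = 198 * 22.09 = 4373.82
sigma^2/(n*eps^2) = 15.7609 / 4373.82 ≈ 0.00360346

0.003603


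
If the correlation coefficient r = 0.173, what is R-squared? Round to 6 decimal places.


R^2 = r^2 = (0.173)^2 = 0.029929

0.029929


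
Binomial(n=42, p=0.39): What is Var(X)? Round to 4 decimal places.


Var = n*p*(1-p) = 42 * 0.39 * 0.61 = 9.9918

9.9918


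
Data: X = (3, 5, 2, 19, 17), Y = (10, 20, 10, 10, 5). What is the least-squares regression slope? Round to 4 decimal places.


b = sum((xi-xbar)(yi-ybar)) / sum((xi-xbar)^2)
n = 5, xbar = 46/5 = 9.2, ybar = 55/5 = 11
Sxy = sum((xi-xbar)(yi-ybar)) = -81
Sxx = sum((xi-xbar)^2) = 264.8
b = Sxy / Sxx = -405/1324 ≈ -0.305891

-0.3059


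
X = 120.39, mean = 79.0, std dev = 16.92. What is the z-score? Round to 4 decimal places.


z = (X - mu) / sigma
X - mu = 120.39 - 79.0 = 41.39
z = 41.39 / 16.92 = 4139/1692 ≈ 2.446217

2.4462


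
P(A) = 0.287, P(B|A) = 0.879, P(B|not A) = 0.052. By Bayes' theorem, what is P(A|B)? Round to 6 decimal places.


P(A|B) = P(B|A)*P(A) / P(B), P(B) = P(B|A)*P(A) + P(B|not A)*P(not A)
P(B|A)*P(A) = 0.879 * 0.287 = 0.252273
P(B|not A)*P(not A) = 0.052 * 0.713 = 0.037076
P(B) = 0.252273 + 0.037076 = 0.289349
P(A|B) = 0.252273 / 0.289349 ≈ 0.87186408

0.871864


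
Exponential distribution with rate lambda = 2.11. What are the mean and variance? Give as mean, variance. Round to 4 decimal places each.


mean = 1/lam, var = 1/lam^2
mean = 1 / 2.11 = 100/211 ≈ 0.473934
lam^2 = 2.11^2 = 4.4521
var = 1 / 4.4521 ≈ 0.224613

0.4739, 0.2246


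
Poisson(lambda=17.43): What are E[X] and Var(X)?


E[X] = Var(X) = lambda = 17.43

17.43, 17.43


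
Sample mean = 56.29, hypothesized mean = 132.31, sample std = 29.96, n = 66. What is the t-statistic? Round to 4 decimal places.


t = (xbar - mu0) / (s/sqrt(n))
xbar - mu0 = 56.29 - 132.31 = -76.02
sqrt(66) ≈ 8.12403840
s/sqrt(n) = 29.96 / 8.12403840 ≈ 3.68782107
t = -76.02 / 3.68782107 ≈ -20.613798

-20.6138


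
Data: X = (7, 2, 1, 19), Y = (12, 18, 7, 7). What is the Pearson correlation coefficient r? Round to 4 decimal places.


r = sum((xi-xbar)(yi-ybar)) / sqrt(sum((xi-xbar)^2) * sum((yi-ybar)^2))
n = 4, xbar = 29/4 = 7.25, ybar = 44/4 = 11
Sxy = sum((xi-xbar)(yi-ybar)) = -59
Sxx = sum((xi-xbar)^2) = 204.75
Syy = sum((yi-ybar)^2) = 82
sqrt(Sxx*Syy) ≈ 129.574303
r = Sxy / sqrt(Sxx*Syy) = -59 / 129.574303 ≈ -0.455337

-0.4553


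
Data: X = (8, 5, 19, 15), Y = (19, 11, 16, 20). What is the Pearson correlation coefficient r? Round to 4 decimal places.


r = sum((xi-xbar)(yi-ybar)) / sqrt(sum((xi-xbar)^2) * sum((yi-ybar)^2))
n = 4, xbar = 47/4 = 11.75, ybar = 66/4 = 16.5
Sxy = sum((xi-xbar)(yi-ybar)) = 35.5
Sxx = sum((xi-xbar)^2) = 122.75
Syy = sum((yi-ybar)^2) = 49
sqrt(Sxx*Syy) ≈ 77.554819
r = Sxy / sqrt(Sxx*Syy) = 35.5 / 77.554819 ≈ 0.457741

0.4577


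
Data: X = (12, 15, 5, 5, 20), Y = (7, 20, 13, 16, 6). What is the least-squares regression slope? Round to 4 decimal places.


b = sum((xi-xbar)(yi-ybar)) / sum((xi-xbar)^2)
n = 5, xbar = 57/5 = 11.4, ybar = 62/5 = 12.4
Sxy = sum((xi-xbar)(yi-ybar)) = -57.8
Sxx = sum((xi-xbar)^2) = 169.2
b = Sxy / Sxx = -289/846 ≈ -0.341608

-0.3416


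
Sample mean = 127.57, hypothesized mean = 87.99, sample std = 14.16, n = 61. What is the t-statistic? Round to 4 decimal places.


t = (xbar - mu0) / (s/sqrt(n))
xbar - mu0 = 127.57 - 87.99 = 39.58
sqrt(61) ≈ 7.81024968
s/sqrt(n) = 14.16 / 7.81024968 ≈ 1.81300222
t = 39.58 / 1.81300222 ≈ 21.831192

21.8312


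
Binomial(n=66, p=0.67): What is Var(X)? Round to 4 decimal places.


Var = n*p*(1-p) = 66 * 0.67 * 0.33 = 14.5926

14.5926


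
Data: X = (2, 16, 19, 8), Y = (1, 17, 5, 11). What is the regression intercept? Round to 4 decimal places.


a = ybar - b*xbar, where b = sum((xi-xbar)(yi-ybar)) / sum((xi-xbar)^2)
n = 4, xbar = 45/4 = 11.25, ybar = 34/4 = 8.5
Sxy = sum((xi-xbar)(yi-ybar)) = 74.5
Sxx = sum((xi-xbar)^2) = 178.75
b = Sxy / Sxx = 298/715 ≈ 0.416783
a = 8.5 - 0.416783 * 11.25 = 545/143 ≈ 3.811189

3.8112


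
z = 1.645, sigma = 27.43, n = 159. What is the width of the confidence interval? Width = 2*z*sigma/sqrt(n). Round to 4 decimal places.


width = 2*z*sigma/sqrt(n)
2*z*sigma = 2 * 1.645 * 27.43 = 90.2447
sqrt(159) ≈ 12.609520
width = 90.2447 / 12.609520 ≈ 7.156870

7.1569


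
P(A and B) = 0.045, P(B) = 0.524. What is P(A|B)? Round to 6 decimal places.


P(A|B) = P(A and B) / P(B) = 0.045 / 0.524 = 45/524 ≈ 0.08587786

0.085878


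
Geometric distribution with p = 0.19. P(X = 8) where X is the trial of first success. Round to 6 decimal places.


P = (1-p)^(k-1) * p
(1-p)^(k-1) = 0.81^7 ≈ 0.2287679
P = 0.2287679 * 0.19 ≈ 0.04346591

0.043466


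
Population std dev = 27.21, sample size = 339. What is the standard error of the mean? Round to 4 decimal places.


SE = sigma / sqrt(n)
sqrt(339) ≈ 18.411953
SE = 27.21 / 18.411953 ≈ 1.477844

1.4778


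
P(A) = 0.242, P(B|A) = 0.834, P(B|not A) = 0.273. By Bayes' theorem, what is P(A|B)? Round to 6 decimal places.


P(A|B) = P(B|A)*P(A) / P(B), P(B) = P(B|A)*P(A) + P(B|not A)*P(not A)
P(B|A)*P(A) = 0.834 * 0.242 = 0.201828
P(B|not A)*P(not A) = 0.273 * 0.758 = 0.206934
P(B) = 0.201828 + 0.206934 = 0.408762
P(A|B) = 0.201828 / 0.408762 ≈ 0.49375431

0.493754


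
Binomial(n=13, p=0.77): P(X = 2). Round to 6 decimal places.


P = C(n,k) * p^k * (1-p)^(n-k)
C(13,2) = 78
p^k = 0.77^2 = 0.5929
(1-p)^(n-k) = 0.23^11 ≈ 0.00000009528098
P = 78 * 0.5929 * 0.00000009528098 ≈ 0.000004

0.000004


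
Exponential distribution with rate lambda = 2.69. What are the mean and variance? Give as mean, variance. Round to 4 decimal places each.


mean = 1/lam, var = 1/lam^2
mean = 1 / 2.69 = 100/269 ≈ 0.371747
lam^2 = 2.69^2 = 7.2361
var = 1 / 7.2361 ≈ 0.138196

0.3717, 0.1382


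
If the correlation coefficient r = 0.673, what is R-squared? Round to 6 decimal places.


R^2 = r^2 = (0.673)^2 = 0.452929

0.452929


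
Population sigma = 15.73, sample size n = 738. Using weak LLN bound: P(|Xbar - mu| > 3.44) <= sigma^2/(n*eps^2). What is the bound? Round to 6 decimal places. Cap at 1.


bound = min(1, sigma^2/(n*eps^2))
sigma^2 = 15.73^2 = 247.4329
n*eps^2 = 738 * 3.44^2 = 738 * 11.8336 = 8733.1968
sigma^2/(n*eps^2) = 247.4329 / 8733.1968 ≈ 0.02833245

0.028332


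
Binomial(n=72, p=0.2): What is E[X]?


E[X] = n*p = 72 * 0.2 = 14.4

14.4


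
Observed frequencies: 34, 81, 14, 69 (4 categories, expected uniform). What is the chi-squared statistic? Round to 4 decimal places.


chi2 = sum((O-E)^2/E), E = total/4
total = 198, E = 198/4 = 49.5
(34 - 49.5)^2 / 49.5 = 240.25 / 49.5 = 961/198 ≈ 4.853535
(81 - 49.5)^2 / 49.5 = 992.25 / 49.5 = 441/22 ≈ 20.045455
(14 - 49.5)^2 / 49.5 = 1260.25 / 49.5 = 5041/198 ≈ 25.459596
(69 - 49.5)^2 / 49.5 = 380.25 / 49.5 = 169/22 ≈ 7.681818
chi2 = 5746/99 ≈ 58.040404

58.0404


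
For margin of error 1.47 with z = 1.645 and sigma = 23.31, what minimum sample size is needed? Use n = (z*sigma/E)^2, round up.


z*sigma/E = 1.645 * 23.31 / 1.47 = 26.085
(z*sigma/E)^2 = 680.427225
round up: n = 681

681


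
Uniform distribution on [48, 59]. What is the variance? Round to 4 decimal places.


Var = (b-a)^2 / 12
(b-a)^2 = (59 - 48)^2 = 121
Var = 121/12 ≈ 10.083333

10.0833


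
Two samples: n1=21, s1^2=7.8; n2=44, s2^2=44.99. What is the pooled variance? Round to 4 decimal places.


sp^2 = ((n1-1)*s1^2 + (n2-1)*s2^2)/(n1+n2-2)
(n1-1)*s1^2 = 20 * 7.8 = 156
(n2-1)*s2^2 = 43 * 44.99 = 1934.57
numerator = 156 + 1934.57 = 2090.57
n1+n2-2 = 63
sp^2 = 2090.57 / 63 = 209057/6300 ≈ 33.183651

33.1837


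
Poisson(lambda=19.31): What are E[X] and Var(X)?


E[X] = Var(X) = lambda = 19.31

19.31, 19.31


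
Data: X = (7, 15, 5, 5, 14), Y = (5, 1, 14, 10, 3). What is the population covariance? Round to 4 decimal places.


Cov = (1/n)*sum((xi-xbar)(yi-ybar))
n = 5, xbar = 46/5 = 9.2, ybar = 33/5 = 6.6
sum((xi-xbar)(yi-ybar)) = -91.6
Cov = -91.6 / 5 = -18.32

-18.3200


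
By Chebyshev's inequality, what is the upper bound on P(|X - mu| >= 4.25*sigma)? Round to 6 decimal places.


P <= 1/k^2
k^2 = 4.25^2 = 18.0625
1/k^2 = 1 / 18.0625 = 16/289 ≈ 0.05536332

0.055363


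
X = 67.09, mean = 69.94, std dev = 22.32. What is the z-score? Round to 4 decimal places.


z = (X - mu) / sigma
X - mu = 67.09 - 69.94 = -2.85
z = -2.85 / 22.32 = -95/744 ≈ -0.127688

-0.1277


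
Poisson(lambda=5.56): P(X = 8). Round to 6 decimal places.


P = e^(-lam) * lam^k / k!
e^(-5.56) ≈ 0.003848776
lam^k = 5.56^8 ≈ 913268.193438
k! = 8! = 40320
P = 0.003848776 * 913268.193438 / 40320 ≈ 0.087177

0.087177


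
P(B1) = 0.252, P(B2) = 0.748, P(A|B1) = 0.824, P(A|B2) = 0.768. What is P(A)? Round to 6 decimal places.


P(A) = P(A|B1)*P(B1) + P(A|B2)*P(B2)
P(A|B1)*P(B1) = 0.824 * 0.252 = 0.207648
P(A|B2)*P(B2) = 0.768 * 0.748 = 0.574464
P(A) = 0.207648 + 0.574464 = 0.782112

0.782112


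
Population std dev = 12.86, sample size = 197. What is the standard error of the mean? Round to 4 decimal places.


SE = sigma / sqrt(n)
sqrt(197) ≈ 14.035669
SE = 12.86 / 14.035669 ≈ 0.916237

0.9162


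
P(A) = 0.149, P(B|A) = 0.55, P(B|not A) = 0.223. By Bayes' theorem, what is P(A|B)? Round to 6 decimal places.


P(A|B) = P(B|A)*P(A) / P(B), P(B) = P(B|A)*P(A) + P(B|not A)*P(not A)
P(B|A)*P(A) = 0.55 * 0.149 = 0.08195
P(B|not A)*P(not A) = 0.223 * 0.851 = 0.189773
P(B) = 0.08195 + 0.189773 = 0.271723
P(A|B) = 0.08195 / 0.271723 ≈ 0.30159390

0.301594


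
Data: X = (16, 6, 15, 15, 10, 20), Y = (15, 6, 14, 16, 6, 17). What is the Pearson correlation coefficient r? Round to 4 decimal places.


r = sum((xi-xbar)(yi-ybar)) / sqrt(sum((xi-xbar)^2) * sum((yi-ybar)^2))
n = 6, xbar = 82/6 = 41/3 ≈ 13.666667, ybar = 74/6 = 37/3 ≈ 12.333333
Sxy = sum((xi-xbar)(yi-ybar)) = 344/3 ≈ 114.666667
Sxx = sum((xi-xbar)^2) = 364/3 ≈ 121.333333
Syy = sum((yi-ybar)^2) = 376/3 ≈ 125.333333
sqrt(Sxx*Syy) ≈ 123.317116
r = Sxy / sqrt(Sxx*Syy) = 114.666667 / 123.317116 ≈ 0.929852

0.9299


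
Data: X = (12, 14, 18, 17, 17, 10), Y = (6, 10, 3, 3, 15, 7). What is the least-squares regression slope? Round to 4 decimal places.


b = sum((xi-xbar)(yi-ybar)) / sum((xi-xbar)^2)
n = 6, xbar = 88/6 = 44/3 ≈ 14.666667, ybar = 44/6 = 22/3 ≈ 7.333333
Sxy = sum((xi-xbar)(yi-ybar)) = -10/3 ≈ -3.333333
Sxx = sum((xi-xbar)^2) = 154/3 ≈ 51.333333
b = Sxy / Sxx = -5/77 ≈ -0.064935

-0.0649


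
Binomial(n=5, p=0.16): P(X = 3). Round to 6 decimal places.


P = C(n,k) * p^k * (1-p)^(n-k)
C(5,3) = 10
p^k = 0.16^3 = 0.004096
(1-p)^(n-k) = 0.84^2 = 0.7056
P = 10 * 0.004096 * 0.7056 ≈ 0.028901

0.028901


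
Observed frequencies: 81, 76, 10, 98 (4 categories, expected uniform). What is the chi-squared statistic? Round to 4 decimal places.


chi2 = sum((O-E)^2/E), E = total/4
total = 265, E = 265/4 = 66.25
(81 - 66.25)^2 / 66.25 = 217.5625 / 66.25 = 3481/1060 ≈ 3.283962
(76 - 66.25)^2 / 66.25 = 95.0625 / 66.25 = 1521/1060 ≈ 1.434906
(10 - 66.25)^2 / 66.25 = 3164.0625 / 66.25 = 10125/212 ≈ 47.759434
(98 - 66.25)^2 / 66.25 = 1008.0625 / 66.25 = 16129/1060 ≈ 15.216038
chi2 = 17939/265 ≈ 67.694340

67.6943


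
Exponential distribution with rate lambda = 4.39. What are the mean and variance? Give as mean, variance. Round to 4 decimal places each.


mean = 1/lam, var = 1/lam^2
mean = 1 / 4.39 = 100/439 ≈ 0.227790
lam^2 = 4.39^2 = 19.2721
var = 1 / 19.2721 ≈ 0.051888

0.2278, 0.0519


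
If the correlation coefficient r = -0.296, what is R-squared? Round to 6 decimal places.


R^2 = r^2 = (-0.296)^2 = 0.087616

0.087616


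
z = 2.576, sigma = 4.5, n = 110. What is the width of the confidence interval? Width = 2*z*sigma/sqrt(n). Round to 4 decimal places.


width = 2*z*sigma/sqrt(n)
2*z*sigma = 2 * 2.576 * 4.5 = 23.184
sqrt(110) ≈ 10.488088
width = 23.184 / 10.488088 ≈ 2.210508

2.2105


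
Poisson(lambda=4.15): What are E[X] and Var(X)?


E[X] = Var(X) = lambda = 4.15

4.15, 4.15


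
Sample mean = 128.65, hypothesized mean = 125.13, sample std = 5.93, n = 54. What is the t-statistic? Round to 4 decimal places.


t = (xbar - mu0) / (s/sqrt(n))
xbar - mu0 = 128.65 - 125.13 = 3.52
sqrt(54) ≈ 7.34846923
s/sqrt(n) = 5.93 / 7.34846923 ≈ 0.80697079
t = 3.52 / 0.80697079 ≈ 4.361992

4.3620


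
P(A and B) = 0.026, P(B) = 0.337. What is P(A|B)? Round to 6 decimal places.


P(A|B) = P(A and B) / P(B) = 0.026 / 0.337 = 26/337 ≈ 0.07715134

0.077151


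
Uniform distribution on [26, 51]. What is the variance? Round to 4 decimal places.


Var = (b-a)^2 / 12
(b-a)^2 = (51 - 26)^2 = 625
Var = 625/12 ≈ 52.083333

52.0833


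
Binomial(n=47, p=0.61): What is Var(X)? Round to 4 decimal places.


Var = n*p*(1-p) = 47 * 0.61 * 0.39 = 11.1813

11.1813


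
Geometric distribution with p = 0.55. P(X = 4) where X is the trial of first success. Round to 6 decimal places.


P = (1-p)^(k-1) * p
(1-p)^(k-1) = 0.45^3 = 0.091125
P = 0.091125 * 0.55 = 0.05011875

0.050119


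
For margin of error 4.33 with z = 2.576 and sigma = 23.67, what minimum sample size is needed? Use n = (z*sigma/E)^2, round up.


z*sigma/E = 2.576 * 23.67 / 4.33 ≈ 14.081737
(z*sigma/E)^2 ≈ 198.295309
round up: n = 199

199


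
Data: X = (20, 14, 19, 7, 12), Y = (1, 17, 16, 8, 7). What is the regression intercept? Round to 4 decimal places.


a = ybar - b*xbar, where b = sum((xi-xbar)(yi-ybar)) / sum((xi-xbar)^2)
n = 5, xbar = 72/5 = 14.4, ybar = 49/5 = 9.8
Sxy = sum((xi-xbar)(yi-ybar)) = -3.6
Sxx = sum((xi-xbar)^2) = 113.2
b = Sxy / Sxx = -9/283 ≈ -0.031802
a = 9.8 - (-0.031802) * 14.4 = 2903/283 ≈ 10.257951

10.2580


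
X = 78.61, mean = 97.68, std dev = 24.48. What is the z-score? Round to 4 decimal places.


z = (X - mu) / sigma
X - mu = 78.61 - 97.68 = -19.07
z = -19.07 / 24.48 = -1907/2448 ≈ -0.779003

-0.7790


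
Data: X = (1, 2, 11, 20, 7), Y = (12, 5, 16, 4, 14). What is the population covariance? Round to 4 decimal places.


Cov = (1/n)*sum((xi-xbar)(yi-ybar))
n = 5, xbar = 41/5 = 8.2, ybar = 51/5 = 10.2
sum((xi-xbar)(yi-ybar)) = -42.2
Cov = -42.2 / 5 = -8.44

-8.4400


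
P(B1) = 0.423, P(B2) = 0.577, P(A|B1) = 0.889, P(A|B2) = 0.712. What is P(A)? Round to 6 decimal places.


P(A) = P(A|B1)*P(B1) + P(A|B2)*P(B2)
P(A|B1)*P(B1) = 0.889 * 0.423 = 0.376047
P(A|B2)*P(B2) = 0.712 * 0.577 = 0.410824
P(A) = 0.376047 + 0.410824 = 0.786871

0.786871


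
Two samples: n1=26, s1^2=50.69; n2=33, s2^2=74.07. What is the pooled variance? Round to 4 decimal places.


sp^2 = ((n1-1)*s1^2 + (n2-1)*s2^2)/(n1+n2-2)
(n1-1)*s1^2 = 25 * 50.69 = 1267.25
(n2-1)*s2^2 = 32 * 74.07 = 2370.24
numerator = 1267.25 + 2370.24 = 3637.49
n1+n2-2 = 57
sp^2 = 3637.49 / 57 = 363749/5700 ≈ 63.815614

63.8156


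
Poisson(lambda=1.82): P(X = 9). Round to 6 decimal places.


P = e^(-lam) * lam^k / k!
e^(-1.82) ≈ 0.1620258
lam^k = 1.82^9 ≈ 219.100058
k! = 9! = 362880
P = 0.1620258 * 219.100058 / 362880 ≈ 0.000098

0.000098


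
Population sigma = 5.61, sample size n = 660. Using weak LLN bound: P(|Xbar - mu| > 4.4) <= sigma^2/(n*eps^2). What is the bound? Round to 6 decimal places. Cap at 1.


bound = min(1, sigma^2/(n*eps^2))
sigma^2 = 5.61^2 = 31.4721
n*eps^2 = 660 * 4.4^2 = 660 * 19.36 = 12777.6
sigma^2/(n*eps^2) = 31.4721 / 12777.6 ≈ 0.00246307

0.002463


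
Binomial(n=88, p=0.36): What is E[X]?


E[X] = n*p = 88 * 0.36 = 31.68

31.68


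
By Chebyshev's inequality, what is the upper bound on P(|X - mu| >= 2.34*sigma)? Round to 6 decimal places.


P <= 1/k^2
k^2 = 2.34^2 = 5.4756
1/k^2 = 1 / 5.4756 ≈ 0.18262839

0.182628


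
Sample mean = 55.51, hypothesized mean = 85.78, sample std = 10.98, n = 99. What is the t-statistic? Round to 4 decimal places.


t = (xbar - mu0) / (s/sqrt(n))
xbar - mu0 = 55.51 - 85.78 = -30.27
sqrt(99) ≈ 9.94987437
s/sqrt(n) = 10.98 / 9.94987437 ≈ 1.10353152
t = -30.27 / 1.10353152 ≈ -27.430118

-27.4301


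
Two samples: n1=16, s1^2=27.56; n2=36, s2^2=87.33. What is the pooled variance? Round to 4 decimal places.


sp^2 = ((n1-1)*s1^2 + (n2-1)*s2^2)/(n1+n2-2)
(n1-1)*s1^2 = 15 * 27.56 = 413.4
(n2-1)*s2^2 = 35 * 87.33 = 3056.55
numerator = 413.4 + 3056.55 = 3469.95
n1+n2-2 = 50
sp^2 = 3469.95 / 50 = 69.399

69.3990


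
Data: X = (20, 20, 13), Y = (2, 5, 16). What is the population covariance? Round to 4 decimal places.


Cov = (1/n)*sum((xi-xbar)(yi-ybar))
n = 3, xbar = 53/3 ≈ 17.666667, ybar = 23/3 ≈ 7.666667
sum((xi-xbar)(yi-ybar)) = -175/3 ≈ -58.333333
Cov = -58.333333 / 3 = -175/9 ≈ -19.444444

-19.4444


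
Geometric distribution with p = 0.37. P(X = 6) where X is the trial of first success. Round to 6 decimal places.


P = (1-p)^(k-1) * p
(1-p)^(k-1) = 0.63^5 ≈ 0.09924365
P = 0.09924365 * 0.37 ≈ 0.03672015

0.036720


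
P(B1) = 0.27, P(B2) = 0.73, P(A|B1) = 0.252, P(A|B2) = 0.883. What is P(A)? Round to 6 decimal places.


P(A) = P(A|B1)*P(B1) + P(A|B2)*P(B2)
P(A|B1)*P(B1) = 0.252 * 0.27 = 0.06804
P(A|B2)*P(B2) = 0.883 * 0.73 = 0.64459
P(A) = 0.06804 + 0.64459 = 0.71263

0.712630


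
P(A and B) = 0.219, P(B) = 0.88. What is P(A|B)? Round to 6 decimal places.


P(A|B) = P(A and B) / P(B) = 0.219 / 0.88 = 219/880 ≈ 0.24886364

0.248864


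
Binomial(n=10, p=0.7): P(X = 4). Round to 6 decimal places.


P = C(n,k) * p^k * (1-p)^(n-k)
C(10,4) = 210
p^k = 0.7^4 = 0.2401
(1-p)^(n-k) = 0.3^6 = 0.000729
P = 210 * 0.2401 * 0.000729 ≈ 0.036757

0.036757


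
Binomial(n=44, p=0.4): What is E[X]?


E[X] = n*p = 44 * 0.4 = 17.6

17.6


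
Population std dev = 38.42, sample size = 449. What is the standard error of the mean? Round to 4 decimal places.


SE = sigma / sqrt(n)
sqrt(449) ≈ 21.189620
SE = 38.42 / 21.189620 ≈ 1.813152

1.8132


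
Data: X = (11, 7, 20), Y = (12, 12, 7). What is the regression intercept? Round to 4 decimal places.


a = ybar - b*xbar, where b = sum((xi-xbar)(yi-ybar)) / sum((xi-xbar)^2)
n = 3, xbar = 38/3 ≈ 12.666667, ybar = 31/3 ≈ 10.333333
Sxy = sum((xi-xbar)(yi-ybar)) = -110/3 ≈ -36.666667
Sxx = sum((xi-xbar)^2) = 266/3 ≈ 88.666667
b = Sxy / Sxx = -55/133 ≈ -0.413534
a = 10.333333 - (-0.413534) * 12.666667 = 109/7 ≈ 15.571429

15.5714


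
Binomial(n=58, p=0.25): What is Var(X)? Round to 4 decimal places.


Var = n*p*(1-p) = 58 * 0.25 * 0.75 = 10.875

10.8750


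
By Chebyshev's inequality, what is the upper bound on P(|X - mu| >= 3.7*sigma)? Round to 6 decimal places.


P <= 1/k^2
k^2 = 3.7^2 = 13.69
1/k^2 = 1 / 13.69 = 100/1369 ≈ 0.07304602

0.073046


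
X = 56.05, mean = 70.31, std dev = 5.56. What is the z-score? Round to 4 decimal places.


z = (X - mu) / sigma
X - mu = 56.05 - 70.31 = -14.26
z = -14.26 / 5.56 = -713/278 ≈ -2.564748

-2.5647


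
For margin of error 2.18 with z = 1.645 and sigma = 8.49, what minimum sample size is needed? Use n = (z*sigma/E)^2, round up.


z*sigma/E = 1.645 * 8.49 / 2.18 ≈ 6.406445
(z*sigma/E)^2 ≈ 41.042537
round up: n = 42

42


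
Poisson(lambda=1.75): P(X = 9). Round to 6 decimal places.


P = e^(-lam) * lam^k / k!
e^(-1.75) ≈ 0.1737739
lam^k = 1.75^9 ≈ 153.936794
k! = 9! = 362880
P = 0.1737739 * 153.936794 / 362880 ≈ 0.000074

0.000074


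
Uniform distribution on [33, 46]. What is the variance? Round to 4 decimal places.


Var = (b-a)^2 / 12
(b-a)^2 = (46 - 33)^2 = 169
Var = 169/12 ≈ 14.083333

14.0833


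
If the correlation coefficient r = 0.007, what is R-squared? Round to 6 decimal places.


R^2 = r^2 = (0.007)^2 = 0.000049

0.000049


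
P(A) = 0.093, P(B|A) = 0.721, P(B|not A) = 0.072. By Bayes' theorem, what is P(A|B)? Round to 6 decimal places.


P(A|B) = P(B|A)*P(A) / P(B), P(B) = P(B|A)*P(A) + P(B|not A)*P(not A)
P(B|A)*P(A) = 0.721 * 0.093 = 0.067053
P(B|not A)*P(not A) = 0.072 * 0.907 = 0.065304
P(B) = 0.067053 + 0.065304 = 0.132357
P(A|B) = 0.067053 / 0.132357 ≈ 0.50660713

0.506607


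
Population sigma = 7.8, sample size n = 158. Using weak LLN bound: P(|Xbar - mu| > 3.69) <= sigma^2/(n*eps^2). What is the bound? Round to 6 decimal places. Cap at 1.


bound = min(1, sigma^2/(n*eps^2))
sigma^2 = 7.8^2 = 60.84
n*eps^2 = 158 * 3.69^2 = 158 * 13.6161 = 2151.3438
sigma^2/(n*eps^2) = 60.84 / 2151.3438 ≈ 0.02828000

0.028280


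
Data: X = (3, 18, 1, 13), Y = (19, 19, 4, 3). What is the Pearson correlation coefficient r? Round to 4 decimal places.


r = sum((xi-xbar)(yi-ybar)) / sqrt(sum((xi-xbar)^2) * sum((yi-ybar)^2))
n = 4, xbar = 35/4 = 8.75, ybar = 45/4 = 11.25
Sxy = sum((xi-xbar)(yi-ybar)) = 48.25
Sxx = sum((xi-xbar)^2) = 196.75
Syy = sum((yi-ybar)^2) = 240.75
sqrt(Sxx*Syy) ≈ 217.640903
r = Sxy / sqrt(Sxx*Syy) = 48.25 / 217.640903 ≈ 0.221695

0.2217


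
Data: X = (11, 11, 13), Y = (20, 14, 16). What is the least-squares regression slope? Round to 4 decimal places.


b = sum((xi-xbar)(yi-ybar)) / sum((xi-xbar)^2)
n = 3, xbar = 35/3 ≈ 11.666667, ybar = 50/3 ≈ 16.666667
Sxy = sum((xi-xbar)(yi-ybar)) = -4/3 ≈ -1.333333
Sxx = sum((xi-xbar)^2) = 8/3 ≈ 2.666667
b = Sxy / Sxx = -0.5

-0.5000


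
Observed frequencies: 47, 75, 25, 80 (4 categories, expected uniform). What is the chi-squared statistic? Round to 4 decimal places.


chi2 = sum((O-E)^2/E), E = total/4
total = 227, E = 227/4 = 56.75
(47 - 56.75)^2 / 56.75 = 95.0625 / 56.75 = 1521/908 ≈ 1.675110
(75 - 56.75)^2 / 56.75 = 333.0625 / 56.75 = 5329/908 ≈ 5.868943
(25 - 56.75)^2 / 56.75 = 1008.0625 / 56.75 = 16129/908 ≈ 17.763216
(80 - 56.75)^2 / 56.75 = 540.5625 / 56.75 = 8649/908 ≈ 9.525330
chi2 = 7907/227 ≈ 34.832599

34.8326


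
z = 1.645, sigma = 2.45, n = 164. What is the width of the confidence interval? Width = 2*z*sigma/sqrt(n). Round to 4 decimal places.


width = 2*z*sigma/sqrt(n)
2*z*sigma = 2 * 1.645 * 2.45 = 8.0605
sqrt(164) ≈ 12.806248
width = 8.0605 / 12.806248 ≈ 0.629419

0.6294


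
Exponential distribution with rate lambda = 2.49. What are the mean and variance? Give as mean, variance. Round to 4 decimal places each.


mean = 1/lam, var = 1/lam^2
mean = 1 / 2.49 = 100/249 ≈ 0.401606
lam^2 = 2.49^2 = 6.2001
var = 1 / 6.2001 ≈ 0.161288

0.4016, 0.1613


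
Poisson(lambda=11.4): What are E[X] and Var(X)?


E[X] = Var(X) = lambda = 11.4

11.4, 11.4


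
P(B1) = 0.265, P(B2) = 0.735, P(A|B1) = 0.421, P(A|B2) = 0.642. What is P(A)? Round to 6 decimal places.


P(A) = P(A|B1)*P(B1) + P(A|B2)*P(B2)
P(A|B1)*P(B1) = 0.421 * 0.265 = 0.111565
P(A|B2)*P(B2) = 0.642 * 0.735 = 0.47187
P(A) = 0.111565 + 0.47187 = 0.583435

0.583435


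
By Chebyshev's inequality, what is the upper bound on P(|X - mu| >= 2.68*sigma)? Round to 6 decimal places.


P <= 1/k^2
k^2 = 2.68^2 = 7.1824
1/k^2 = 1 / 7.1824 = 625/4489 ≈ 0.13922923

0.139229


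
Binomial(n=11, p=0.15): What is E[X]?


E[X] = n*p = 11 * 0.15 = 1.65

1.65


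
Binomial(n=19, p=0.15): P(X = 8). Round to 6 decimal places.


P = C(n,k) * p^k * (1-p)^(n-k)
C(19,8) = 75582
p^k = 0.15^8 ≈ 0.0000002562891
(1-p)^(n-k) = 0.85^11 ≈ 0.1673432
P = 75582 * 0.0000002562891 * 0.1673432 ≈ 0.003242

0.003242


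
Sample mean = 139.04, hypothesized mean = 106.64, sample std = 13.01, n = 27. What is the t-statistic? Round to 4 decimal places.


t = (xbar - mu0) / (s/sqrt(n))
xbar - mu0 = 139.04 - 106.64 = 32.4
sqrt(27) ≈ 5.19615242
s/sqrt(n) = 13.01 / 5.19615242 ≈ 2.50377567
t = 32.4 / 2.50377567 ≈ 12.940456

12.9405


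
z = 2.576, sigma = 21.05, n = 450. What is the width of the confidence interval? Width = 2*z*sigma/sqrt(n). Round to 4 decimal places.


width = 2*z*sigma/sqrt(n)
2*z*sigma = 2 * 2.576 * 21.05 = 108.4496
sqrt(450) ≈ 21.213203
width = 108.4496 / 21.213203 ≈ 5.112363

5.1124


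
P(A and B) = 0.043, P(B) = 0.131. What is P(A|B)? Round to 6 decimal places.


P(A|B) = P(A and B) / P(B) = 0.043 / 0.131 = 43/131 ≈ 0.32824427

0.328244


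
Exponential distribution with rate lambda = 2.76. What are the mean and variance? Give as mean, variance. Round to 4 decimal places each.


mean = 1/lam, var = 1/lam^2
mean = 1 / 2.76 = 25/69 ≈ 0.362319
lam^2 = 2.76^2 = 7.6176
var = 1 / 7.6176 = 625/4761 ≈ 0.131275

0.3623, 0.1313


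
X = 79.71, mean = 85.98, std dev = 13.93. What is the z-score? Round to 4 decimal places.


z = (X - mu) / sigma
X - mu = 79.71 - 85.98 = -6.27
z = -6.27 / 13.93 = -627/1393 ≈ -0.450108

-0.4501


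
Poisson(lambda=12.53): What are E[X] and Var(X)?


E[X] = Var(X) = lambda = 12.53

12.53, 12.53


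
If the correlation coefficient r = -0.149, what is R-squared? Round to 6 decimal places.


R^2 = r^2 = (-0.149)^2 = 0.022201

0.022201


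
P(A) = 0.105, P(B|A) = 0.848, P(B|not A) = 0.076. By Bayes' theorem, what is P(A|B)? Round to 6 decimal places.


P(A|B) = P(B|A)*P(A) / P(B), P(B) = P(B|A)*P(A) + P(B|not A)*P(not A)
P(B|A)*P(A) = 0.848 * 0.105 = 0.08904
P(B|not A)*P(not A) = 0.076 * 0.895 = 0.06802
P(B) = 0.08904 + 0.06802 = 0.15706
P(A|B) = 0.08904 / 0.15706 = 4452/7853 ≈ 0.56691710

0.566917


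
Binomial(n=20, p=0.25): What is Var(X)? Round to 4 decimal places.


Var = n*p*(1-p) = 20 * 0.25 * 0.75 = 3.75

3.7500


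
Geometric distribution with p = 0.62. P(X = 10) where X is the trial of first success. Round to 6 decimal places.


P = (1-p)^(k-1) * p
(1-p)^(k-1) = 0.38^9 ≈ 0.0001652161
P = 0.0001652161 * 0.62 ≈ 0.0001024340

0.000102


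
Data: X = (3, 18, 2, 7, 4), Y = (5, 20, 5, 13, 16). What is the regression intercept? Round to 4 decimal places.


a = ybar - b*xbar, where b = sum((xi-xbar)(yi-ybar)) / sum((xi-xbar)^2)
n = 5, xbar = 34/5 = 6.8, ybar = 59/5 = 11.8
Sxy = sum((xi-xbar)(yi-ybar)) = 138.8
Sxx = sum((xi-xbar)^2) = 170.8
b = Sxy / Sxx = 347/427 ≈ 0.812646
a = 11.8 - 0.812646 * 6.8 = 2679/427 ≈ 6.274005

6.2740


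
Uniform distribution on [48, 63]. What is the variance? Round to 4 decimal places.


Var = (b-a)^2 / 12
(b-a)^2 = (63 - 48)^2 = 225
Var = 225/12 = 18.75

18.7500


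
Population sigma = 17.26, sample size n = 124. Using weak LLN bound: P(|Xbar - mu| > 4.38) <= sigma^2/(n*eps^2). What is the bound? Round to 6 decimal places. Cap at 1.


bound = min(1, sigma^2/(n*eps^2))
sigma^2 = 17.26^2 = 297.9076
n*eps^2 = 124 * 4.38^2 = 124 * 19.1844 = 2378.8656
sigma^2/(n*eps^2) = 297.9076 / 2378.8656 ≈ 0.12523095

0.125231


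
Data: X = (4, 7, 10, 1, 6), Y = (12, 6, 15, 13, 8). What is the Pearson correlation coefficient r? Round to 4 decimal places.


r = sum((xi-xbar)(yi-ybar)) / sqrt(sum((xi-xbar)^2) * sum((yi-ybar)^2))
n = 5, xbar = 28/5 = 5.6, ybar = 54/5 = 10.8
Sxy = sum((xi-xbar)(yi-ybar)) = -1.4
Sxx = sum((xi-xbar)^2) = 45.2
Syy = sum((yi-ybar)^2) = 54.8
sqrt(Sxx*Syy) ≈ 49.769067
r = Sxy / sqrt(Sxx*Syy) = -1.4 / 49.769067 ≈ -0.028130

-0.0281


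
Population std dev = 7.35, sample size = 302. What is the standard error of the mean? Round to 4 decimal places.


SE = sigma / sqrt(n)
sqrt(302) ≈ 17.378147
SE = 7.35 / 17.378147 ≈ 0.422945

0.4229


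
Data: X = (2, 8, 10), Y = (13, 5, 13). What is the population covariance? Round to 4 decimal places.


Cov = (1/n)*sum((xi-xbar)(yi-ybar))
n = 3, xbar = 20/3 ≈ 6.666667, ybar = 31/3 ≈ 10.333333
sum((xi-xbar)(yi-ybar)) = -32/3 ≈ -10.666667
Cov = -10.666667 / 3 = -32/9 ≈ -3.555556

-3.5556


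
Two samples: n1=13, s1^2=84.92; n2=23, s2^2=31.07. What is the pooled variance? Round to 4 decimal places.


sp^2 = ((n1-1)*s1^2 + (n2-1)*s2^2)/(n1+n2-2)
(n1-1)*s1^2 = 12 * 84.92 = 1019.04
(n2-1)*s2^2 = 22 * 31.07 = 683.54
numerator = 1019.04 + 683.54 = 1702.58
n1+n2-2 = 34
sp^2 = 1702.58 / 34 = 85129/1700 ≈ 50.075882

50.0759


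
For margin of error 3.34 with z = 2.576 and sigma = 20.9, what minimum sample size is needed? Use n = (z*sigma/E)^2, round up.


z*sigma/E = 2.576 * 20.9 / 3.34 = 67298/4175 ≈ 16.119281
(z*sigma/E)^2 ≈ 259.831234
round up: n = 260

260


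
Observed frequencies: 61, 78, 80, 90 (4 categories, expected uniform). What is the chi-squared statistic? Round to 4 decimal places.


chi2 = sum((O-E)^2/E), E = total/4
total = 309, E = 309/4 = 77.25
(61 - 77.25)^2 / 77.25 = 264.0625 / 77.25 = 4225/1236 ≈ 3.418285
(78 - 77.25)^2 / 77.25 = 0.5625 / 77.25 = 3/412 ≈ 0.007282
(80 - 77.25)^2 / 77.25 = 7.5625 / 77.25 = 121/1236 ≈ 0.097896
(90 - 77.25)^2 / 77.25 = 162.5625 / 77.25 = 867/412 ≈ 2.104369
chi2 = 1739/309 ≈ 5.627832

5.6278


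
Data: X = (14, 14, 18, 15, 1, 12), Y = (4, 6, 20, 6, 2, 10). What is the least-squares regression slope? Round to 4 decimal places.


b = sum((xi-xbar)(yi-ybar)) / sum((xi-xbar)^2)
n = 6, xbar = 74/6 = 37/3 ≈ 12.333333, ybar = 48/6 = 8
Sxy = sum((xi-xbar)(yi-ybar)) = 120
Sxx = sum((xi-xbar)^2) = 520/3 ≈ 173.333333
b = Sxy / Sxx = 9/13 ≈ 0.692308

0.6923


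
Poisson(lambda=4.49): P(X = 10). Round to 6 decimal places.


P = e^(-lam) * lam^k / k!
e^(-4.49) ≈ 0.01122064
lam^k = 4.49^10 ≈ 3330147.041344
k! = 10! = 3628800
P = 0.01122064 * 3330147.041344 / 3628800 ≈ 0.010297

0.010297


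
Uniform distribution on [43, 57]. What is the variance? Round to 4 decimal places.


Var = (b-a)^2 / 12
(b-a)^2 = (57 - 43)^2 = 196
Var = 196/12 ≈ 16.333333

16.3333


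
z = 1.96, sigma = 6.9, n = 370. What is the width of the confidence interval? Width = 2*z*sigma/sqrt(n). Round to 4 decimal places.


width = 2*z*sigma/sqrt(n)
2*z*sigma = 2 * 1.96 * 6.9 = 27.048
sqrt(370) ≈ 19.235384
width = 27.048 / 19.235384 ≈ 1.406159

1.4062


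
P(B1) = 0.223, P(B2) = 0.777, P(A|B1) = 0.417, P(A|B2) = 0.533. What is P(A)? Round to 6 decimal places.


P(A) = P(A|B1)*P(B1) + P(A|B2)*P(B2)
P(A|B1)*P(B1) = 0.417 * 0.223 = 0.092991
P(A|B2)*P(B2) = 0.533 * 0.777 = 0.414141
P(A) = 0.092991 + 0.414141 = 0.507132

0.507132


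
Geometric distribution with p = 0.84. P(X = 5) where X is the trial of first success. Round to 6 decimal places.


P = (1-p)^(k-1) * p
(1-p)^(k-1) = 0.16^4 = 0.00065536
P = 0.00065536 * 0.84 = 0.0005505024

0.000551


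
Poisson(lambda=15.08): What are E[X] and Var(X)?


E[X] = Var(X) = lambda = 15.08

15.08, 15.08


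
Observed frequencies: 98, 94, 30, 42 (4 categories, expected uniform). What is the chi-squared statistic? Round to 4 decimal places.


chi2 = sum((O-E)^2/E), E = total/4
total = 264, E = 264/4 = 66
(98 - 66)^2 / 66 = 1024 / 66 = 512/33 ≈ 15.515152
(94 - 66)^2 / 66 = 784 / 66 = 392/33 ≈ 11.878788
(30 - 66)^2 / 66 = 1296 / 66 = 216/11 ≈ 19.636364
(42 - 66)^2 / 66 = 576 / 66 = 96/11 ≈ 8.727273
chi2 = 1840/33 ≈ 55.757576

55.7576


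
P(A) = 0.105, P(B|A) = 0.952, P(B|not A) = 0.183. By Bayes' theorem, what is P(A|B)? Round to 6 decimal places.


P(A|B) = P(B|A)*P(A) / P(B), P(B) = P(B|A)*P(A) + P(B|not A)*P(not A)
P(B|A)*P(A) = 0.952 * 0.105 = 0.09996
P(B|not A)*P(not A) = 0.183 * 0.895 = 0.163785
P(B) = 0.09996 + 0.163785 = 0.263745
P(A|B) = 0.09996 / 0.263745 ≈ 0.37900245

0.379002
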